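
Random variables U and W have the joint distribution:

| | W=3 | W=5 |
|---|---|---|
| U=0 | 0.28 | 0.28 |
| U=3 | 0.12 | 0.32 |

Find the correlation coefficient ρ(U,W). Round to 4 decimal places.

0.2303

E[U] = 1.32,  E[W] = 4.2
E[UW] = 5.88
Cov(U,W) = E[UW] − E[U]E[W] = 5.88 − (1.32)(4.2) = 0.336
var(U) = 2.2176,  var(W) = 0.96
ρ = 0.336 / √(2.2176·0.96) ≈ 0.2303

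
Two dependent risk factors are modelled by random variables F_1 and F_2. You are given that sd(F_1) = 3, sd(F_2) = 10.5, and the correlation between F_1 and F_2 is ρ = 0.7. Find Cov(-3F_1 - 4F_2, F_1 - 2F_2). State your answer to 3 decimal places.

899.100

Var(F_1) = (3)² = 9;  Var(F_2) = (10.5)² = 110.25
Cov(F_1,F_2) = ρ·sd(F_1)·sd(F_2) = 0.7·3·10.5 = 22.05
Cov(-3F_1 - 4F_2, F_1 - 2F_2) = (-3)(1)Var(F_1) + (-4)(-2)Var(F_2) + [(-3)(-2) + (-4)(1)]Cov(F_1,F_2)
= -3·9 + 8·110.25 + 2·22.05 = 899.1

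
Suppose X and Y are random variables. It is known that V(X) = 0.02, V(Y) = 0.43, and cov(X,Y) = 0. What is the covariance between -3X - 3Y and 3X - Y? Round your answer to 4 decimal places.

cov(-3X - 3Y, 3X - Y) = (-3)(3)V(X) + (-3)(-1)V(Y) + [(-3)(-1) + (-3)(3)]cov(X,Y)
= -9·0.02 + 3·0.43 + -6·0 = 1.11

1.1100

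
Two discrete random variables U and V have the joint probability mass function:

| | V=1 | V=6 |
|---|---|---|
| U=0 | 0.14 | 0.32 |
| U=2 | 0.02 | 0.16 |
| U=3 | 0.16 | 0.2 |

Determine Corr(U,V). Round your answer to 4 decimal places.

E[U] = 1.44,  E[V] = 4.4
E[UV] = 6.04
Cov(U,V) = E[UV] − E[U]E[V] = 6.04 − (1.44)(4.4) = -0.296
var(U) = 1.8864,  var(V) = 5.44
ρ = -0.296 / √(1.8864·5.44) ≈ -0.0924

-0.0924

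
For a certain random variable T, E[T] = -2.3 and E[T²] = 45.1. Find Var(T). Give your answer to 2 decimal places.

39.81

Var(T) = 45.1 − (-2.3)² = 39.81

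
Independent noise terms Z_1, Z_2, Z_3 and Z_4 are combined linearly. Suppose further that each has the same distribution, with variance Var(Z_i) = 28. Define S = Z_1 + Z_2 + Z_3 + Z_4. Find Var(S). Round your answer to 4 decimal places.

112.0000

By independence, Var(S) = (1)²Var(Z_1) + (1)²Var(Z_2) + (1)²Var(Z_3) + (1)²Var(Z_4)
= (1)²·28 + (1)²·28 + (1)²·28 + (1)²·28 = 112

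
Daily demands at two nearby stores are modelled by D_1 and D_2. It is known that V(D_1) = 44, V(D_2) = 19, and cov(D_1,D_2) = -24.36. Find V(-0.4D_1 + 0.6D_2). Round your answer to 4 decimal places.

V(-0.4D_1 + 0.6D_2) = (-0.4)²·V(D_1) + (0.6)²·V(D_2) + 2·(-0.4)·(0.6)·cov(D_1,D_2)
= 0.16·44 + 0.36·19 + -0.48·-24.36 = 25.5728

25.5728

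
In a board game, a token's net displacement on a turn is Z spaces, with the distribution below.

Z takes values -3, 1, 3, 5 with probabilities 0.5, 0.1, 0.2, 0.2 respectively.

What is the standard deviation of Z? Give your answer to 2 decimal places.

E[Z] = (-3)(0.5) + (1)(0.1) + (3)(0.2) + (5)(0.2) = 0.2
E[Z²] = (-3)²(0.5) + (1)²(0.1) + (3)²(0.2) + (5)²(0.2) = 11.4
Var(Z) = E[Z²] − (E[Z])² = 11.4 − (0.2)² = 11.36
SD(Z) = √11.36 ≈ 3.37

3.37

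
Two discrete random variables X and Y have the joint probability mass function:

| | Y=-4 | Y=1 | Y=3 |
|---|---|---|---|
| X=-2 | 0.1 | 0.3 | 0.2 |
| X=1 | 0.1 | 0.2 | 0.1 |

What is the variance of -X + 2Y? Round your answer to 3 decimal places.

28.000

E[X] = -0.8,  E[Y] = 0.6,  E[XY] = -0.9
var(X) = 2.8 − (-0.8)² = 2.16;  var(Y) = 6.4 − (0.6)² = 6.04
Cov(X,Y) = -0.9 − (-0.8)(0.6) = -0.42
var(-X + 2Y) = (-1)²·2.16 + (2)²·6.04 + 2·(-1)·(2)·-0.42 = 28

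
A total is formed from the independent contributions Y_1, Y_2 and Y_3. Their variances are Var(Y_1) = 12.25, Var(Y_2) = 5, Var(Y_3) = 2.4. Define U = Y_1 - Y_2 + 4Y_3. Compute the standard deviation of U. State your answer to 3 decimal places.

By independence, Var(U) = (1)²Var(Y_1) + (-1)²Var(Y_2) + (4)²Var(Y_3)
= (1)²·12.25 + (-1)²·5 + (4)²·2.4 = 55.65
SD(U) = √55.65 ≈ 7.460

7.460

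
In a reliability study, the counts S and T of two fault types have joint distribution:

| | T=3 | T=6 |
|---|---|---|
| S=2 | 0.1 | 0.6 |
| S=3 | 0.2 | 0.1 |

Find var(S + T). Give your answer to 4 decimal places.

1.4400

E[S] = 2.3,  E[T] = 5.1,  E[ST] = 11.4
var(S) = 5.5 − (2.3)² = 0.21;  var(T) = 27.9 − (5.1)² = 1.89
cov(S,T) = 11.4 − (2.3)(5.1) = -0.33
var(S + T) = (1)²·0.21 + (1)²·1.89 + 2·(1)·(1)·-0.33 = 1.44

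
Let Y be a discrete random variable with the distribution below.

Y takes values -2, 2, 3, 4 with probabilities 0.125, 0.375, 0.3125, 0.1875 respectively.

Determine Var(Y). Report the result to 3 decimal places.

3.027

E[Y] = (-2)(0.125) + (2)(0.375) + (3)(0.3125) + (4)(0.1875) = 2.1875
E[Y²] = (-2)²(0.125) + (2)²(0.375) + (3)²(0.3125) + (4)²(0.1875) = 7.8125
Var(Y) = E[Y²] − (E[Y])² = 7.8125 − (2.1875)² = 3.02734375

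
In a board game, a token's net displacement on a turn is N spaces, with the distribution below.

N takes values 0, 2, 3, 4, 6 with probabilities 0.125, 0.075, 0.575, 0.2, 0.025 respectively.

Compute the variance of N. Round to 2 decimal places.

1.59

E[N] = (0)(0.125) + (2)(0.075) + (3)(0.575) + (4)(0.2) + (6)(0.025) = 2.825
E[N²] = (0)²(0.125) + (2)²(0.075) + (3)²(0.575) + (4)²(0.2) + (6)²(0.025) = 9.575
V(N) = E[N²] − (E[N])² = 9.575 − (2.825)² = 1.594375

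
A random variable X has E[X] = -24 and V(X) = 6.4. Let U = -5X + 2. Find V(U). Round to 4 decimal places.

V(-5X + 2) = (-5)²·V(X) = 25·6.4 = 160

160.0000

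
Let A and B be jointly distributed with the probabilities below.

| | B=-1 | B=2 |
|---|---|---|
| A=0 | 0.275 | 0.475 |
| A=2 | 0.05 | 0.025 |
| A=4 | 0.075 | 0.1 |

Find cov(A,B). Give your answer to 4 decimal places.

-0.1800

E[A] = 0.85,  E[B] = 0.8
E[AB] = 0.5
cov(A,B) = E[AB] − E[A]E[B] = 0.5 − (0.85)(0.8) = -0.18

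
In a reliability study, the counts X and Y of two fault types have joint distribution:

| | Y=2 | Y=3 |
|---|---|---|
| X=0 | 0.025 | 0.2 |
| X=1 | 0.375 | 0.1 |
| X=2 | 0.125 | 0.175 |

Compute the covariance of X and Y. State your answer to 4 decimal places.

E[X] = 1.075,  E[Y] = 2.475
E[XY] = 2.6
Cov(X,Y) = E[XY] − E[X]E[Y] = 2.6 − (1.075)(2.475) = -0.060625

-0.0606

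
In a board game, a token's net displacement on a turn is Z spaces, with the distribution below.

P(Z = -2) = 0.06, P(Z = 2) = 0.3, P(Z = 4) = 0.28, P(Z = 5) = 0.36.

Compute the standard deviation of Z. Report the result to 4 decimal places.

1.8330

E[Z] = (-2)(0.06) + (2)(0.3) + (4)(0.28) + (5)(0.36) = 3.4
E[Z²] = (-2)²(0.06) + (2)²(0.3) + (4)²(0.28) + (5)²(0.36) = 14.92
Var(Z) = E[Z²] − (E[Z])² = 14.92 − (3.4)² = 3.36
σ(Z) = √3.36 ≈ 1.8330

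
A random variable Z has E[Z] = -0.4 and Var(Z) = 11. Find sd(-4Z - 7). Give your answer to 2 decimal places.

Var(-4Z - 7) = (-4)²·11 = 176
sd(-4Z - 7) = √176 ≈ 13.27

13.27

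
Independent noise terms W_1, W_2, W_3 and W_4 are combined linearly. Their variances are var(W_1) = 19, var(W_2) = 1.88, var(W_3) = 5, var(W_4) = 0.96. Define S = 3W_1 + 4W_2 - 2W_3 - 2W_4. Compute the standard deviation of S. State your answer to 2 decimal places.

By independence, var(S) = (3)²var(W_1) + (4)²var(W_2) + (-2)²var(W_3) + (-2)²var(W_4)
= (3)²·19 + (4)²·1.88 + (-2)²·5 + (-2)²·0.96 = 224.92
SD(S) = √224.92 ≈ 15.00

15.00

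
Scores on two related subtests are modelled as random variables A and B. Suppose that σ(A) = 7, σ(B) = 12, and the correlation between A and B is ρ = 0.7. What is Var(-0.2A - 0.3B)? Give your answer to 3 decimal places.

Var(A) = (7)² = 49;  Var(B) = (12)² = 144
Cov(A,B) = ρ·σ(A)·σ(B) = 0.7·7·12 = 58.8
Var(-0.2A - 0.3B) = (-0.2)²·Var(A) + (-0.3)²·Var(B) + 2·(-0.2)·(-0.3)·Cov(A,B)
= 0.04·49 + 0.09·144 + 0.12·58.8 = 21.976

21.976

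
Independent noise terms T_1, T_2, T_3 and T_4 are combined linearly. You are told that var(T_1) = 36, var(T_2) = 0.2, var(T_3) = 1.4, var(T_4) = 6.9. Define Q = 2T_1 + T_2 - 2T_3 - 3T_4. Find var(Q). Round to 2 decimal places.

211.90

By independence, var(Q) = (2)²var(T_1) + (1)²var(T_2) + (-2)²var(T_3) + (-3)²var(T_4)
= (2)²·36 + (1)²·0.2 + (-2)²·1.4 + (-3)²·6.9 = 211.9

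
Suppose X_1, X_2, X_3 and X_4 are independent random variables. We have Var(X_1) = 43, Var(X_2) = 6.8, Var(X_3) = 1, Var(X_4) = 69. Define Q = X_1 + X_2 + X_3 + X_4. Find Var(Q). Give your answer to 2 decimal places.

119.80

By independence, Var(Q) = (1)²Var(X_1) + (1)²Var(X_2) + (1)²Var(X_3) + (1)²Var(X_4)
= (1)²·43 + (1)²·6.8 + (1)²·1 + (1)²·69 = 119.8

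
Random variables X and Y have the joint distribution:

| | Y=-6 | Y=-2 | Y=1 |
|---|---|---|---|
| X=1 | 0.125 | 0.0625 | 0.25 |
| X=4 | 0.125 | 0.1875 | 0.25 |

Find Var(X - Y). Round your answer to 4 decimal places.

10.6523

E[X] = 2.6875,  E[Y] = -1.5,  E[XY] = -4.125
Var(X) = 9.4375 − (2.6875)² = 2.21484375;  Var(Y) = 10.5 − (-1.5)² = 8.25
cov(X,Y) = -4.125 − (2.6875)(-1.5) = -0.09375
Var(X - Y) = (1)²·2.21484375 + (-1)²·8.25 + 2·(1)·(-1)·-0.09375 = 10.65234375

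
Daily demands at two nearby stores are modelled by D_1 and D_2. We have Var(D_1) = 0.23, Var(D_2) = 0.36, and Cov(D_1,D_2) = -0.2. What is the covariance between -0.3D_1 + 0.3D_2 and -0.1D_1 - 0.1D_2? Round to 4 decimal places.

Cov(-0.3D_1 + 0.3D_2, -0.1D_1 - 0.1D_2) = (-0.3)(-0.1)Var(D_1) + (0.3)(-0.1)Var(D_2) + [(-0.3)(-0.1) + (0.3)(-0.1)]Cov(D_1,D_2)
= 0.03·0.23 + -0.03·0.36 + 0·-0.2 = -0.0039

-0.0039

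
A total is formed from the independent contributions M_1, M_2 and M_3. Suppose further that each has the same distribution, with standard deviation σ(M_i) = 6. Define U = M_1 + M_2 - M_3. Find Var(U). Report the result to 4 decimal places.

Var(M_i) = (6)² = 36
By independence, Var(U) = (1)²Var(M_1) + (1)²Var(M_2) + (-1)²Var(M_3)
= (1)²·36 + (1)²·36 + (-1)²·36 = 108

108.0000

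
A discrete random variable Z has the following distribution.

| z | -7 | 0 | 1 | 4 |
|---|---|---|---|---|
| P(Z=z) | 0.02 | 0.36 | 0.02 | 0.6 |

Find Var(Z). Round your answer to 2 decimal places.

E[Z] = (-7)(0.02) + (0)(0.36) + (1)(0.02) + (4)(0.6) = 2.28
E[Z²] = (-7)²(0.02) + (0)²(0.36) + (1)²(0.02) + (4)²(0.6) = 10.6
Var(Z) = E[Z²] − (E[Z])² = 10.6 − (2.28)² = 5.4016

5.40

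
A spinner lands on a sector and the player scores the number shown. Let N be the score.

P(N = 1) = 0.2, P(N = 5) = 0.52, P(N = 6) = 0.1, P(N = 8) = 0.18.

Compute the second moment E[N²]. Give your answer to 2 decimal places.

E[N²] = (1)²(0.2) + (5)²(0.52) + (6)²(0.1) + (8)²(0.18) = 28.32

28.32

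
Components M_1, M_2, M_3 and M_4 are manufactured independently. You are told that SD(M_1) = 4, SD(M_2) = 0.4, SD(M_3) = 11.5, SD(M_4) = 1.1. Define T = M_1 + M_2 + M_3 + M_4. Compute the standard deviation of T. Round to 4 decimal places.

var(M_1) = 16, var(M_2) = 0.16, var(M_3) = 132.25, var(M_4) = 1.21
By independence, var(T) = (1)²var(M_1) + (1)²var(M_2) + (1)²var(M_3) + (1)²var(M_4)
= (1)²·16 + (1)²·0.16 + (1)²·132.25 + (1)²·1.21 = 149.62
SD(T) = √149.62 ≈ 12.2319

12.2319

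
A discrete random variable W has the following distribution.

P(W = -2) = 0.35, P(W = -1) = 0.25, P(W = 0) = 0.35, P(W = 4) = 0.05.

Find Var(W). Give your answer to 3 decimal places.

E[W] = (-2)(0.35) + (-1)(0.25) + (0)(0.35) + (4)(0.05) = -0.75
E[W²] = (-2)²(0.35) + (-1)²(0.25) + (0)²(0.35) + (4)²(0.05) = 2.45
Var(W) = E[W²] − (E[W])² = 2.45 − (-0.75)² = 1.8875

1.888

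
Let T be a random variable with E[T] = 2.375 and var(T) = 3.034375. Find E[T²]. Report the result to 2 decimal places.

E[T²] = var(T) + (E[T])² = 3.034375 + (2.375)² = 8.675

8.68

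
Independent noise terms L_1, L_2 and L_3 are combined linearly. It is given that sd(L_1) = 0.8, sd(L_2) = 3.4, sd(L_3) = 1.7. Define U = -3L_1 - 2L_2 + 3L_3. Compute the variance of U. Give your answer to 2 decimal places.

78.01

V(L_1) = 0.64, V(L_2) = 11.56, V(L_3) = 2.89
By independence, V(U) = (-3)²V(L_1) + (-2)²V(L_2) + (3)²V(L_3)
= (-3)²·0.64 + (-2)²·11.56 + (3)²·2.89 = 78.01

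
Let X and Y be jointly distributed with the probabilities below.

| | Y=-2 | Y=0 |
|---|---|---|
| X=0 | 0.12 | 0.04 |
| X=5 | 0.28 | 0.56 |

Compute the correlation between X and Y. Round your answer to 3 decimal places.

0.312

E[X] = 4.2,  E[Y] = -0.8
E[XY] = -2.8
Cov(X,Y) = E[XY] − E[X]E[Y] = -2.8 − (4.2)(-0.8) = 0.56
var(X) = 3.36,  var(Y) = 0.96
ρ = 0.56 / √(3.36·0.96) ≈ 0.312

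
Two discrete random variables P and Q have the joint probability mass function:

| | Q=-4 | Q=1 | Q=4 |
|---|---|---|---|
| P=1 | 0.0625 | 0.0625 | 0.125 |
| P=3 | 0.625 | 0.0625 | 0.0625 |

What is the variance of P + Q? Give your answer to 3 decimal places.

E[P] = 2.5,  E[Q] = -1.875,  E[PQ] = -6.25
var(P) = 7 − (2.5)² = 0.75;  var(Q) = 14.125 − (-1.875)² = 10.609375
Cov(P,Q) = -6.25 − (2.5)(-1.875) = -1.5625
var(P + Q) = (1)²·0.75 + (1)²·10.609375 + 2·(1)·(1)·-1.5625 = 8.234375

8.234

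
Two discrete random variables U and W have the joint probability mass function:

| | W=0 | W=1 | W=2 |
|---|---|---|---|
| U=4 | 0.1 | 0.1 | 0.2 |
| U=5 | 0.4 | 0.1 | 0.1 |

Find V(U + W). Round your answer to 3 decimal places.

0.640

E[U] = 4.6,  E[W] = 0.8,  E[UW] = 3.5
V(U) = 21.4 − (4.6)² = 0.24;  V(W) = 1.4 − (0.8)² = 0.76
Cov(U,W) = 3.5 − (4.6)(0.8) = -0.18
V(U + W) = (1)²·0.24 + (1)²·0.76 + 2·(1)·(1)·-0.18 = 0.64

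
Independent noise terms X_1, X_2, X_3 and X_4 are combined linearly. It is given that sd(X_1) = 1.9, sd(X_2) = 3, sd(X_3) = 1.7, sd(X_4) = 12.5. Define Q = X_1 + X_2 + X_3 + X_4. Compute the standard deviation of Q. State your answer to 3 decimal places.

13.105

var(X_1) = 3.61, var(X_2) = 9, var(X_3) = 2.89, var(X_4) = 156.25
By independence, var(Q) = (1)²var(X_1) + (1)²var(X_2) + (1)²var(X_3) + (1)²var(X_4)
= (1)²·3.61 + (1)²·9 + (1)²·2.89 + (1)²·156.25 = 171.75
sd(Q) = √171.75 ≈ 13.105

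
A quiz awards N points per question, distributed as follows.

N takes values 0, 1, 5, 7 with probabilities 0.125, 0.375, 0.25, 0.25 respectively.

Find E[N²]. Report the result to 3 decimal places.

E[N²] = (0)²(0.125) + (1)²(0.375) + (5)²(0.25) + (7)²(0.25) = 18.875

18.875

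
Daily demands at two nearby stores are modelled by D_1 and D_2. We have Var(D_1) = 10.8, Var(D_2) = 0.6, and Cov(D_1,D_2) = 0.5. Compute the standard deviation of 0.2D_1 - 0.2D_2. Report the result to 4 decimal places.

0.6450

Var(0.2D_1 - 0.2D_2) = (0.2)²·Var(D_1) + (-0.2)²·Var(D_2) + 2·(0.2)·(-0.2)·Cov(D_1,D_2)
= 0.04·10.8 + 0.04·0.6 + -0.08·0.5 = 0.416
SD(0.2D_1 - 0.2D_2) = √0.416 ≈ 0.6450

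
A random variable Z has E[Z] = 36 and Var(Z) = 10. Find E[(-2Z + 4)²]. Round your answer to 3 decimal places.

E[-2Z + 4] = -2·36 + 4 = -68
Var(-2Z + 4) = (-2)²·10 = 40
E[(-2Z + 4)²] = Var((-2Z + 4)) + (E[(-2Z + 4)])² = 40 + (-68)² = 4664

4664.000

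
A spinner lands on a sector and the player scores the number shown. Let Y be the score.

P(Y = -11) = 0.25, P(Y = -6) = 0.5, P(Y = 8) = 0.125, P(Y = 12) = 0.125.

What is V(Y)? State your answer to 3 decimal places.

63.688

E[Y] = (-11)(0.25) + (-6)(0.5) + (8)(0.125) + (12)(0.125) = -3.25
E[Y²] = (-11)²(0.25) + (-6)²(0.5) + (8)²(0.125) + (12)²(0.125) = 74.25
V(Y) = E[Y²] − (E[Y])² = 74.25 − (-3.25)² = 63.6875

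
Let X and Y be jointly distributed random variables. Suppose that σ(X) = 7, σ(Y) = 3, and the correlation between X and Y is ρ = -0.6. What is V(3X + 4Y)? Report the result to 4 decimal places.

282.6000

V(X) = (7)² = 49;  V(Y) = (3)² = 9
Cov(X,Y) = ρ·σ(X)·σ(Y) = -0.6·7·3 = -12.6
V(3X + 4Y) = (3)²·V(X) + (4)²·V(Y) + 2·(3)·(4)·Cov(X,Y)
= 9·49 + 16·9 + 24·-12.6 = 282.6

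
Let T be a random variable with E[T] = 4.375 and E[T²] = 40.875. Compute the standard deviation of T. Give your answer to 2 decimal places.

Var(T) = 40.875 − (4.375)² = 21.734375
SD(T) = √21.734375 ≈ 4.66

4.66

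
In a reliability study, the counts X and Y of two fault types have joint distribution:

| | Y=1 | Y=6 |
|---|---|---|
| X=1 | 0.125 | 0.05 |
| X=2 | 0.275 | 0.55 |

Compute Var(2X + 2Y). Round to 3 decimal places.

E[X] = 1.825,  E[Y] = 4,  E[XY] = 7.575
Var(X) = 3.475 − (1.825)² = 0.144375;  Var(Y) = 22 − (4)² = 6
cov(X,Y) = 7.575 − (1.825)(4) = 0.275
Var(2X + 2Y) = (2)²·0.144375 + (2)²·6 + 2·(2)·(2)·0.275 = 26.7775

26.778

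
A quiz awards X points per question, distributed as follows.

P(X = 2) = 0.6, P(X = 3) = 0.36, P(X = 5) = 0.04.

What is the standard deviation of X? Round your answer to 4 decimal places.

0.6997

E[X] = (2)(0.6) + (3)(0.36) + (5)(0.04) = 2.48
E[X²] = (2)²(0.6) + (3)²(0.36) + (5)²(0.04) = 6.64
Var(X) = E[X²] − (E[X])² = 6.64 − (2.48)² = 0.4896
sd(X) = √0.4896 ≈ 0.6997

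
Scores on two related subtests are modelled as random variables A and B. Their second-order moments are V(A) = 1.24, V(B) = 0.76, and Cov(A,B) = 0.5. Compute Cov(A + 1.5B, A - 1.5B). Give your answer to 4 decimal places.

Cov(A + 1.5B, A - 1.5B) = (1)(1)V(A) + (1.5)(-1.5)V(B) + [(1)(-1.5) + (1.5)(1)]Cov(A,B)
= 1·1.24 + -2.25·0.76 + 0·0.5 = -0.47

-0.4700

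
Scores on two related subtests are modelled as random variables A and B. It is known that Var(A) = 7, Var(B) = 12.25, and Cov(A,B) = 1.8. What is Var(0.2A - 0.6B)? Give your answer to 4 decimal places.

4.2580

Var(0.2A - 0.6B) = (0.2)²·Var(A) + (-0.6)²·Var(B) + 2·(0.2)·(-0.6)·Cov(A,B)
= 0.04·7 + 0.36·12.25 + -0.24·1.8 = 4.258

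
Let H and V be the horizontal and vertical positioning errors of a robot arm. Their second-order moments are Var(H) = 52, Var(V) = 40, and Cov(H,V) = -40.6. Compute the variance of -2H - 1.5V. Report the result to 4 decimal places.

Var(-2H - 1.5V) = (-2)²·Var(H) + (-1.5)²·Var(V) + 2·(-2)·(-1.5)·Cov(H,V)
= 4·52 + 2.25·40 + 6·-40.6 = 54.4

54.4000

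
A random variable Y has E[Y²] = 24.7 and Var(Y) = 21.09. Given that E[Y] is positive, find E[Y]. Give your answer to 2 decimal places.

1.90

(E[Y])² = E[Y²] − Var(Y) = 24.7 − 21.09 = 3.61
E[Y] = √3.61 = 1.9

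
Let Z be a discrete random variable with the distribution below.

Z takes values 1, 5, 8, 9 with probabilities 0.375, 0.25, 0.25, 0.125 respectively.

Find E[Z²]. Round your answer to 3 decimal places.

32.750

E[Z²] = (1)²(0.375) + (5)²(0.25) + (8)²(0.25) + (9)²(0.125) = 32.75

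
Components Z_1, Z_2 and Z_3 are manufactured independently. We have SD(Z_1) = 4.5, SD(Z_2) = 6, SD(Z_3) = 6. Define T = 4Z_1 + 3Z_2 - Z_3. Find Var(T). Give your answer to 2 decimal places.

Var(Z_1) = 20.25, Var(Z_2) = 36, Var(Z_3) = 36
By independence, Var(T) = (4)²Var(Z_1) + (3)²Var(Z_2) + (-1)²Var(Z_3)
= (4)²·20.25 + (3)²·36 + (-1)²·36 = 684

684.00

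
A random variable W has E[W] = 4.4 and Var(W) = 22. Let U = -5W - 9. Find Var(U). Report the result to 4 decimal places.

Var(-5W - 9) = (-5)²·Var(W) = 25·22 = 550

550.0000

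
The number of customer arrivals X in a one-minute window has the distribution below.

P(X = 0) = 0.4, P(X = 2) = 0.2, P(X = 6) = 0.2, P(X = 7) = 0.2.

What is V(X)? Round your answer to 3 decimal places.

E[X] = (0)(0.4) + (2)(0.2) + (6)(0.2) + (7)(0.2) = 3
E[X²] = (0)²(0.4) + (2)²(0.2) + (6)²(0.2) + (7)²(0.2) = 17.8
V(X) = E[X²] − (E[X])² = 17.8 − (3)² = 8.8

8.800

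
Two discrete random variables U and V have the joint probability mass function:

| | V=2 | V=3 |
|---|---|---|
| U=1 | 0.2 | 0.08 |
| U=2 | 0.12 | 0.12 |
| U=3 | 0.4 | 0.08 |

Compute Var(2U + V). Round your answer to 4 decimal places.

E[U] = 2.2,  E[V] = 2.28,  E[UV] = 4.96
Var(U) = 5.56 − (2.2)² = 0.72;  Var(V) = 5.4 − (2.28)² = 0.2016
cov(U,V) = 4.96 − (2.2)(2.28) = -0.056
Var(2U + V) = (2)²·0.72 + (1)²·0.2016 + 2·(2)·(1)·-0.056 = 2.8576

2.8576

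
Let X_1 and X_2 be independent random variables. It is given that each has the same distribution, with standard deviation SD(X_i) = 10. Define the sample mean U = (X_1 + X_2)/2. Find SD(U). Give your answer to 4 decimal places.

7.0711

var(X_i) = (10)² = 100
By independence, var(U) = (0.5)²var(X_1) + (0.5)²var(X_2)
= (0.5)²·100 + (0.5)²·100 = 50
SD(U) = √50 ≈ 7.0711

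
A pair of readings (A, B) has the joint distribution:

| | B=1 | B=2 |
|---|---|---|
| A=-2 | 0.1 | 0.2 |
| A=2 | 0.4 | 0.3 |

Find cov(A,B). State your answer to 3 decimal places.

E[A] = 0.8,  E[B] = 1.5
E[AB] = 1
cov(A,B) = E[AB] − E[A]E[B] = 1 − (0.8)(1.5) = -0.2

-0.200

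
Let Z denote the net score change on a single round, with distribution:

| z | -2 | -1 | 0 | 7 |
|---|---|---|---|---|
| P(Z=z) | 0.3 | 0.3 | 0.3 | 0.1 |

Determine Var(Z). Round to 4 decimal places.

E[Z] = (-2)(0.3) + (-1)(0.3) + (0)(0.3) + (7)(0.1) = -0.2
E[Z²] = (-2)²(0.3) + (-1)²(0.3) + (0)²(0.3) + (7)²(0.1) = 6.4
Var(Z) = E[Z²] − (E[Z])² = 6.4 − (-0.2)² = 6.36

6.3600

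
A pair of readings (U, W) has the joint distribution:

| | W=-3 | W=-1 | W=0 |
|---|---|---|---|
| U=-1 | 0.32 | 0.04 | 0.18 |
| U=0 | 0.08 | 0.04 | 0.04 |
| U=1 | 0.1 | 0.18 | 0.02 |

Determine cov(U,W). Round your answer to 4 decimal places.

E[U] = -0.24,  E[W] = -1.76
E[UW] = 0.52
cov(U,W) = E[UW] − E[U]E[W] = 0.52 − (-0.24)(-1.76) = 0.0976

0.0976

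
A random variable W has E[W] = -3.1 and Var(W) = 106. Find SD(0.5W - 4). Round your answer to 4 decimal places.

5.1478

Var(0.5W - 4) = (0.5)²·106 = 26.5
SD(0.5W - 4) = √26.5 ≈ 5.1478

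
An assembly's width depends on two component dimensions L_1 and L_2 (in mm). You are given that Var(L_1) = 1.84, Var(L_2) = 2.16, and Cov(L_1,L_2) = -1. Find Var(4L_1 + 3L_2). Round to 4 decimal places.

24.8800

Var(4L_1 + 3L_2) = (4)²·Var(L_1) + (3)²·Var(L_2) + 2·(4)·(3)·Cov(L_1,L_2)
= 16·1.84 + 9·2.16 + 24·-1 = 24.88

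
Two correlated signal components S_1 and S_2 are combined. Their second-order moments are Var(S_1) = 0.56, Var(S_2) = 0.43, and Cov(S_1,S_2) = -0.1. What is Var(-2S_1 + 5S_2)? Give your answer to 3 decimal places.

Var(-2S_1 + 5S_2) = (-2)²·Var(S_1) + (5)²·Var(S_2) + 2·(-2)·(5)·Cov(S_1,S_2)
= 4·0.56 + 25·0.43 + -20·-0.1 = 14.99

14.990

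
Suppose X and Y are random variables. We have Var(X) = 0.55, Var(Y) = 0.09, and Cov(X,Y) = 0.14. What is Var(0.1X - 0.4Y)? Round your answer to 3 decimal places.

0.009

Var(0.1X - 0.4Y) = (0.1)²·Var(X) + (-0.4)²·Var(Y) + 2·(0.1)·(-0.4)·Cov(X,Y)
= 0.01·0.55 + 0.16·0.09 + -0.08·0.14 = 0.0087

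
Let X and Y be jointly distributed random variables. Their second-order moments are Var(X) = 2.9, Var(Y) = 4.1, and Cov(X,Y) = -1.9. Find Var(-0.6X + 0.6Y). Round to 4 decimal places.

Var(-0.6X + 0.6Y) = (-0.6)²·Var(X) + (0.6)²·Var(Y) + 2·(-0.6)·(0.6)·Cov(X,Y)
= 0.36·2.9 + 0.36·4.1 + -0.72·-1.9 = 3.888

3.8880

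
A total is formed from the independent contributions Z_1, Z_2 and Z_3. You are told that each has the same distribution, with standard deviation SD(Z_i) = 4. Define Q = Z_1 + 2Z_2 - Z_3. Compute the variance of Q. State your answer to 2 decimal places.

96.00

Var(Z_i) = (4)² = 16
By independence, Var(Q) = (1)²Var(Z_1) + (2)²Var(Z_2) + (-1)²Var(Z_3)
= (1)²·16 + (2)²·16 + (-1)²·16 = 96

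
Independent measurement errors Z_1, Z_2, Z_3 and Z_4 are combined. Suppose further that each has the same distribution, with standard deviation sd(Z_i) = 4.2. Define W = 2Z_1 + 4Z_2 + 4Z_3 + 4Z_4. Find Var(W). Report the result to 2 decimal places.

917.28

Var(Z_i) = (4.2)² = 17.64
By independence, Var(W) = (2)²Var(Z_1) + (4)²Var(Z_2) + (4)²Var(Z_3) + (4)²Var(Z_4)
= (2)²·17.64 + (4)²·17.64 + (4)²·17.64 + (4)²·17.64 = 917.28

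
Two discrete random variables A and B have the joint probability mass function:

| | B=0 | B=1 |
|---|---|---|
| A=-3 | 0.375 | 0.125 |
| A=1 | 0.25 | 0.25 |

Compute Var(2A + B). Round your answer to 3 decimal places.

E[A] = -1,  E[B] = 0.375,  E[AB] = -0.125
Var(A) = 5 − (-1)² = 4;  Var(B) = 0.375 − (0.375)² = 0.234375
cov(A,B) = -0.125 − (-1)(0.375) = 0.25
Var(2A + B) = (2)²·4 + (1)²·0.234375 + 2·(2)·(1)·0.25 = 17.234375

17.234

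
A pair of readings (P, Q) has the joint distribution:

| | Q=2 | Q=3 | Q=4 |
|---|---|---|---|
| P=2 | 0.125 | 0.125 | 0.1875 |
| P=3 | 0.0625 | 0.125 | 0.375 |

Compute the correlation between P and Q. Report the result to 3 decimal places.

E[P] = 2.5625,  E[Q] = 3.375
E[PQ] = 8.75
cov(P,Q) = E[PQ] − E[P]E[Q] = 8.75 − (2.5625)(3.375) = 0.1015625
V(P) = 0.24609375,  V(Q) = 0.609375
ρ = 0.1015625 / √(0.24609375·0.609375) ≈ 0.262

0.262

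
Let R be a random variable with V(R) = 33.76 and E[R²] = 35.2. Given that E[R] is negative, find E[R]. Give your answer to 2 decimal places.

-1.20

(E[R])² = E[R²] − V(R) = 35.2 − 33.76 = 1.44
E[R] = −√1.44 = -1.2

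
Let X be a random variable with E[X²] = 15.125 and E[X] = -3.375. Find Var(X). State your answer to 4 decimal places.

3.7344

Var(X) = 15.125 − (-3.375)² = 3.734375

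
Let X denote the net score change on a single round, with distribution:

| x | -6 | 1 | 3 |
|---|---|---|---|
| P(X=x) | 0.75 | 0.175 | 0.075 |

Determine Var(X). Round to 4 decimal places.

E[X] = (-6)(0.75) + (1)(0.175) + (3)(0.075) = -4.1
E[X²] = (-6)²(0.75) + (1)²(0.175) + (3)²(0.075) = 27.85
Var(X) = E[X²] − (E[X])² = 27.85 − (-4.1)² = 11.04

11.0400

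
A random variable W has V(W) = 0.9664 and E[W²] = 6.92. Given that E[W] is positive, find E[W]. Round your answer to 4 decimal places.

(E[W])² = E[W²] − V(W) = 6.92 − 0.9664 = 5.9536
E[W] = √5.9536 = 2.44

2.4400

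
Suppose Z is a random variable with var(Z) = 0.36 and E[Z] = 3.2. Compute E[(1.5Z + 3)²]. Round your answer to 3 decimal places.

E[1.5Z + 3] = 1.5·3.2 + 3 = 7.8
var(1.5Z + 3) = (1.5)²·0.36 = 0.81
E[(1.5Z + 3)²] = var((1.5Z + 3)) + (E[(1.5Z + 3)])² = 0.81 + (7.8)² = 61.65

61.650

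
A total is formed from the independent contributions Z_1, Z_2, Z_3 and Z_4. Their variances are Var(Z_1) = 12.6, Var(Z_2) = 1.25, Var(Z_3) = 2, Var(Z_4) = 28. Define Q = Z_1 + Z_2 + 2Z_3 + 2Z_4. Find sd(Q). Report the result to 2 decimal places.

By independence, Var(Q) = (1)²Var(Z_1) + (1)²Var(Z_2) + (2)²Var(Z_3) + (2)²Var(Z_4)
= (1)²·12.6 + (1)²·1.25 + (2)²·2 + (2)²·28 = 133.85
sd(Q) = √133.85 ≈ 11.57

11.57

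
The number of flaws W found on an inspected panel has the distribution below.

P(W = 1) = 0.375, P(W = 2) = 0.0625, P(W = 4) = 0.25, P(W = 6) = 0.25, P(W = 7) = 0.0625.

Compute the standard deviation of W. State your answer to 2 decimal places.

E[W] = (1)(0.375) + (2)(0.0625) + (4)(0.25) + (6)(0.25) + (7)(0.0625) = 3.4375
E[W²] = (1)²(0.375) + (2)²(0.0625) + (4)²(0.25) + (6)²(0.25) + (7)²(0.0625) = 16.6875
Var(W) = E[W²] − (E[W])² = 16.6875 − (3.4375)² = 4.87109375
sd(W) = √4.87109375 ≈ 2.21

2.21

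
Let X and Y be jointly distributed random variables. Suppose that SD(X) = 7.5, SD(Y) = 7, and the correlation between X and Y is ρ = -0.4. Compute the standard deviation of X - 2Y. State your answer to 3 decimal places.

18.337

var(X) = (7.5)² = 56.25;  var(Y) = (7)² = 49
Cov(X,Y) = ρ·SD(X)·SD(Y) = -0.4·7.5·7 = -21
var(X - 2Y) = (1)²·var(X) + (-2)²·var(Y) + 2·(1)·(-2)·Cov(X,Y)
= 1·56.25 + 4·49 + -4·-21 = 336.25
SD(X - 2Y) = √336.25 ≈ 18.337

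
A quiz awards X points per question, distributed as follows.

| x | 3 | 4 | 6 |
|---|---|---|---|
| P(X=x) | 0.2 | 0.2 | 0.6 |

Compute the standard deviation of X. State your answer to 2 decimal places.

E[X] = (3)(0.2) + (4)(0.2) + (6)(0.6) = 5
E[X²] = (3)²(0.2) + (4)²(0.2) + (6)²(0.6) = 26.6
V(X) = E[X²] − (E[X])² = 26.6 − (5)² = 1.6
sd(X) = √1.6 ≈ 1.26

1.26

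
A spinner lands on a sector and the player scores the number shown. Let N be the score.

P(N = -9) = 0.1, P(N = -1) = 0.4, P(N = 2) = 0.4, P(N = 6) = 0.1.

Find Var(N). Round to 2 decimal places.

13.69

E[N] = (-9)(0.1) + (-1)(0.4) + (2)(0.4) + (6)(0.1) = 0.1
E[N²] = (-9)²(0.1) + (-1)²(0.4) + (2)²(0.4) + (6)²(0.1) = 13.7
Var(N) = E[N²] − (E[N])² = 13.7 − (0.1)² = 13.69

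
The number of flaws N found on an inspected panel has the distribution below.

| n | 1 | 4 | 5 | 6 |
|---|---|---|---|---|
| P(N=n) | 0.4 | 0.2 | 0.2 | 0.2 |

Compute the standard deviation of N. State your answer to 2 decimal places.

E[N] = (1)(0.4) + (4)(0.2) + (5)(0.2) + (6)(0.2) = 3.4
E[N²] = (1)²(0.4) + (4)²(0.2) + (5)²(0.2) + (6)²(0.2) = 15.8
var(N) = E[N²] − (E[N])² = 15.8 − (3.4)² = 4.24
SD(N) = √4.24 ≈ 2.06

2.06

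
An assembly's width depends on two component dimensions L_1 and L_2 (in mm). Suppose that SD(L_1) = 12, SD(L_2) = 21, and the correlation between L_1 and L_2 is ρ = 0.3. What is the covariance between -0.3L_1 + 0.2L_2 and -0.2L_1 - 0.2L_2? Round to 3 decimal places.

Var(L_1) = (12)² = 144;  Var(L_2) = (21)² = 441
Cov(L_1,L_2) = ρ·SD(L_1)·SD(L_2) = 0.3·12·21 = 75.6
Cov(-0.3L_1 + 0.2L_2, -0.2L_1 - 0.2L_2) = (-0.3)(-0.2)Var(L_1) + (0.2)(-0.2)Var(L_2) + [(-0.3)(-0.2) + (0.2)(-0.2)]Cov(L_1,L_2)
= 0.06·144 + -0.04·441 + 0.02·75.6 = -7.488

-7.488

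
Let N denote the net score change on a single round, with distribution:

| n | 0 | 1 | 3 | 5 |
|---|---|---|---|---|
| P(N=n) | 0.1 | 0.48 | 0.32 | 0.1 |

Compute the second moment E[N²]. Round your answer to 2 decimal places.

5.86

E[N²] = (0)²(0.1) + (1)²(0.48) + (3)²(0.32) + (5)²(0.1) = 5.86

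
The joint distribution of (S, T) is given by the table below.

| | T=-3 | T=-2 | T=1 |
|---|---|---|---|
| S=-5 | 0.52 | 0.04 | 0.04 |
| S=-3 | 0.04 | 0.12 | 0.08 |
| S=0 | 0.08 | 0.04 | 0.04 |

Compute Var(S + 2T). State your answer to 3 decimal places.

E[S] = -3.72,  E[T] = -2.16,  E[ST] = 8.84
Var(S) = 17.16 − (-3.72)² = 3.3216;  Var(T) = 6.72 − (-2.16)² = 2.0544
Cov(S,T) = 8.84 − (-3.72)(-2.16) = 0.8048
Var(S + 2T) = (1)²·3.3216 + (2)²·2.0544 + 2·(1)·(2)·0.8048 = 14.7584

14.758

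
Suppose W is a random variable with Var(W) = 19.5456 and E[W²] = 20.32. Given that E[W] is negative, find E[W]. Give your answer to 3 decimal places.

(E[W])² = E[W²] − Var(W) = 20.32 − 19.5456 = 0.7744
E[W] = −√0.7744 = -0.88

-0.880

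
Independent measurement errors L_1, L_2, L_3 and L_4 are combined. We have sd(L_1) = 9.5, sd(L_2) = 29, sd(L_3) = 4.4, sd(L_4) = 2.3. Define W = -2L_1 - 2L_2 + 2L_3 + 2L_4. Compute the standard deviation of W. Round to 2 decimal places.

Var(L_1) = 90.25, Var(L_2) = 841, Var(L_3) = 19.36, Var(L_4) = 5.29
By independence, Var(W) = (-2)²Var(L_1) + (-2)²Var(L_2) + (2)²Var(L_3) + (2)²Var(L_4)
= (-2)²·90.25 + (-2)²·841 + (2)²·19.36 + (2)²·5.29 = 3823.6
sd(W) = √3823.6 ≈ 61.84

61.84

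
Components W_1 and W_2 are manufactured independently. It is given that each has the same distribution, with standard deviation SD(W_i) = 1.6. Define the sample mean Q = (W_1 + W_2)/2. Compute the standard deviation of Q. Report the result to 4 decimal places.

1.1314

var(W_i) = (1.6)² = 2.56
By independence, var(Q) = (0.5)²var(W_1) + (0.5)²var(W_2)
= (0.5)²·2.56 + (0.5)²·2.56 = 1.28
SD(Q) = √1.28 ≈ 1.1314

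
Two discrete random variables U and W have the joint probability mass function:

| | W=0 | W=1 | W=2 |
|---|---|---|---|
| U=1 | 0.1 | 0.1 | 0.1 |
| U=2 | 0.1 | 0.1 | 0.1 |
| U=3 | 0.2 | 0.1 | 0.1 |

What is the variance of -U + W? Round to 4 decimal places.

E[U] = 2.1,  E[W] = 0.9,  E[UW] = 1.8
Var(U) = 5.1 − (2.1)² = 0.69;  Var(W) = 1.5 − (0.9)² = 0.69
Cov(U,W) = 1.8 − (2.1)(0.9) = -0.09
Var(-U + W) = (-1)²·0.69 + (1)²·0.69 + 2·(-1)·(1)·-0.09 = 1.56

1.5600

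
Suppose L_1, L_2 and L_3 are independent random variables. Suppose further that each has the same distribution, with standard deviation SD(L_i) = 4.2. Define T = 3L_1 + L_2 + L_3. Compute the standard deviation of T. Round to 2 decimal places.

13.93

Var(L_i) = (4.2)² = 17.64
By independence, Var(T) = (3)²Var(L_1) + (1)²Var(L_2) + (1)²Var(L_3)
= (3)²·17.64 + (1)²·17.64 + (1)²·17.64 = 194.04
SD(T) = √194.04 ≈ 13.93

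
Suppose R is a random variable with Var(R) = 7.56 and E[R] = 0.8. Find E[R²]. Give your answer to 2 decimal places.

E[R²] = Var(R) + (E[R])² = 7.56 + (0.8)² = 8.2

8.20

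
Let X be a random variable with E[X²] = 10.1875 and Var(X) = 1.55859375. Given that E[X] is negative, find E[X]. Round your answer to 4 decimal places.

(E[X])² = E[X²] − Var(X) = 10.1875 − 1.55859375 = 8.62890625
E[X] = −√8.62890625 = -2.9375

-2.9375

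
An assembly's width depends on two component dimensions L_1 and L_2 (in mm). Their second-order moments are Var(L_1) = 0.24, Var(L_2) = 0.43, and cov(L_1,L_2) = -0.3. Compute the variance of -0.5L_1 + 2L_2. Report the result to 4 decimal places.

Var(-0.5L_1 + 2L_2) = (-0.5)²·Var(L_1) + (2)²·Var(L_2) + 2·(-0.5)·(2)·cov(L_1,L_2)
= 0.25·0.24 + 4·0.43 + -2·-0.3 = 2.38

2.3800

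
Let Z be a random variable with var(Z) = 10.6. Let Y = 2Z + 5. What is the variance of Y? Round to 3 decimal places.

42.400

var(2Z + 5) = (2)²·var(Z) = 4·10.6 = 42.4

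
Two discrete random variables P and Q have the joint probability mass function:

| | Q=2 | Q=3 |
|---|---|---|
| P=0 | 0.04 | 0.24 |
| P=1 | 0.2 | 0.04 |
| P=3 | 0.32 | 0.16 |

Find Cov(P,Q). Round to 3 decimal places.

-0.219

E[P] = 1.68,  E[Q] = 2.44
E[PQ] = 3.88
Cov(P,Q) = E[PQ] − E[P]E[Q] = 3.88 − (1.68)(2.44) = -0.2192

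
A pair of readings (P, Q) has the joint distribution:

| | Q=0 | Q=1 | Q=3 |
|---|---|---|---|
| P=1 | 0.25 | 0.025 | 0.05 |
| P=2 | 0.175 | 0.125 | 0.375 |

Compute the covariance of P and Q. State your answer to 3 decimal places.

0.288

E[P] = 1.675,  E[Q] = 1.425
E[PQ] = 2.675
Cov(P,Q) = E[PQ] − E[P]E[Q] = 2.675 − (1.675)(1.425) = 0.288125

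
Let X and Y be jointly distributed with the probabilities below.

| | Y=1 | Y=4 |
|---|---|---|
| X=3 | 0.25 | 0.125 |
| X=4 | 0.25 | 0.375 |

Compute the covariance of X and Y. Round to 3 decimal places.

0.188

E[X] = 3.625,  E[Y] = 2.5
E[XY] = 9.25
Cov(X,Y) = E[XY] − E[X]E[Y] = 9.25 − (3.625)(2.5) = 0.1875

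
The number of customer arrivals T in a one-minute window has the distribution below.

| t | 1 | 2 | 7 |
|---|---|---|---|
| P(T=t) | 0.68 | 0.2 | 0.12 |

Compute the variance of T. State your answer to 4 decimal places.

3.6736

E[T] = (1)(0.68) + (2)(0.2) + (7)(0.12) = 1.92
E[T²] = (1)²(0.68) + (2)²(0.2) + (7)²(0.12) = 7.36
Var(T) = E[T²] − (E[T])² = 7.36 − (1.92)² = 3.6736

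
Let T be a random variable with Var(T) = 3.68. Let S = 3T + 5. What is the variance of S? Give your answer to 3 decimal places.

Var(3T + 5) = (3)²·Var(T) = 9·3.68 = 33.12

33.120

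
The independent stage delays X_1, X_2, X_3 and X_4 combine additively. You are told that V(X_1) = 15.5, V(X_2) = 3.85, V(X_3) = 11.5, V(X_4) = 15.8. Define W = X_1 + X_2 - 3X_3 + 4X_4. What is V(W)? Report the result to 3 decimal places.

By independence, V(W) = (1)²V(X_1) + (1)²V(X_2) + (-3)²V(X_3) + (4)²V(X_4)
= (1)²·15.5 + (1)²·3.85 + (-3)²·11.5 + (4)²·15.8 = 375.65

375.650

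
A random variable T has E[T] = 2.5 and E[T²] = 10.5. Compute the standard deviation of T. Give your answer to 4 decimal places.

2.0616

V(T) = 10.5 − (2.5)² = 4.25
SD(T) = √4.25 ≈ 2.0616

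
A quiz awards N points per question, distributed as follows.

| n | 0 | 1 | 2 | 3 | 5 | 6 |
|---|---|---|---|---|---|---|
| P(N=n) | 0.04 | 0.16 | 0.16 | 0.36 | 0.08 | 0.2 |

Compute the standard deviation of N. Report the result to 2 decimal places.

1.80

E[N] = (0)(0.04) + (1)(0.16) + (2)(0.16) + (3)(0.36) + (5)(0.08) + (6)(0.2) = 3.16
E[N²] = (0)²(0.04) + (1)²(0.16) + (2)²(0.16) + (3)²(0.36) + (5)²(0.08) + (6)²(0.2) = 13.24
Var(N) = E[N²] − (E[N])² = 13.24 − (3.16)² = 3.2544
SD(N) = √3.2544 ≈ 1.80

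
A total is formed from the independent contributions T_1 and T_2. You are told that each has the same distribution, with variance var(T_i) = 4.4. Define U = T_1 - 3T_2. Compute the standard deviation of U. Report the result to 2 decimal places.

6.63

By independence, var(U) = (1)²var(T_1) + (-3)²var(T_2)
= (1)²·4.4 + (-3)²·4.4 = 44
SD(U) = √44 ≈ 6.63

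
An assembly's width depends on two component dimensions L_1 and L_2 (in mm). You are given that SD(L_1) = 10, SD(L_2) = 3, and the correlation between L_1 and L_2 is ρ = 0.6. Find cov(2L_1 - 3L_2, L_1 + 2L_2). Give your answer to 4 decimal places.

164.0000

Var(L_1) = (10)² = 100;  Var(L_2) = (3)² = 9
cov(L_1,L_2) = ρ·SD(L_1)·SD(L_2) = 0.6·10·3 = 18
cov(2L_1 - 3L_2, L_1 + 2L_2) = (2)(1)Var(L_1) + (-3)(2)Var(L_2) + [(2)(2) + (-3)(1)]cov(L_1,L_2)
= 2·100 + -6·9 + 1·18 = 164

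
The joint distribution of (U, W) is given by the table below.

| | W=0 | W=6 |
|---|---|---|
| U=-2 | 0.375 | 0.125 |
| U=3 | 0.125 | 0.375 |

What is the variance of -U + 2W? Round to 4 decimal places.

E[U] = 0.5,  E[W] = 3,  E[UW] = 5.25
var(U) = 6.5 − (0.5)² = 6.25;  var(W) = 18 − (3)² = 9
Cov(U,W) = 5.25 − (0.5)(3) = 3.75
var(-U + 2W) = (-1)²·6.25 + (2)²·9 + 2·(-1)·(2)·3.75 = 27.25

27.2500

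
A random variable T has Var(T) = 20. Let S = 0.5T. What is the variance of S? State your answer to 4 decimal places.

5.0000

Var(0.5T) = (0.5)²·Var(T) = 0.25·20 = 5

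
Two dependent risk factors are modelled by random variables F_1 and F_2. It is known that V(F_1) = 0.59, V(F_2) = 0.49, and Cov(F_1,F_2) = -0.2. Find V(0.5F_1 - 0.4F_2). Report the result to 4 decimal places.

0.3059

V(0.5F_1 - 0.4F_2) = (0.5)²·V(F_1) + (-0.4)²·V(F_2) + 2·(0.5)·(-0.4)·Cov(F_1,F_2)
= 0.25·0.59 + 0.16·0.49 + -0.4·-0.2 = 0.3059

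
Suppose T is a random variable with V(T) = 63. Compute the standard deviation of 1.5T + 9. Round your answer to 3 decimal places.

V(1.5T + 9) = (1.5)²·63 = 141.75
SD(1.5T + 9) = √141.75 ≈ 11.906

11.906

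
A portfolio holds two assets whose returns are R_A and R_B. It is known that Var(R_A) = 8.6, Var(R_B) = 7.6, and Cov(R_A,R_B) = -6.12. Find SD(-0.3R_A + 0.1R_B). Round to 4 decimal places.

Var(-0.3R_A + 0.1R_B) = (-0.3)²·Var(R_A) + (0.1)²·Var(R_B) + 2·(-0.3)·(0.1)·Cov(R_A,R_B)
= 0.09·8.6 + 0.01·7.6 + -0.06·-6.12 = 1.2172
SD(-0.3R_A + 0.1R_B) = √1.2172 ≈ 1.1033

1.1033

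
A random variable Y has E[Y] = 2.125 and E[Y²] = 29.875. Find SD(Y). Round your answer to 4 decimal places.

var(Y) = 29.875 − (2.125)² = 25.359375
SD(Y) = √25.359375 ≈ 5.0358

5.0358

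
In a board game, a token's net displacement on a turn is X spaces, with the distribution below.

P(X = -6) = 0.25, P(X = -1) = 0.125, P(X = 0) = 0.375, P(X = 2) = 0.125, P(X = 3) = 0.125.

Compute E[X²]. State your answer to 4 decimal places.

E[X²] = (-6)²(0.25) + (-1)²(0.125) + (0)²(0.375) + (2)²(0.125) + (3)²(0.125) = 10.75

10.7500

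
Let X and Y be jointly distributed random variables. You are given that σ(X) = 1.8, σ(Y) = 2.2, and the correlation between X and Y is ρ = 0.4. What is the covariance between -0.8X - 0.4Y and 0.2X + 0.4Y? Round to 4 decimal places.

-1.9264

V(X) = (1.8)² = 3.24;  V(Y) = (2.2)² = 4.84
cov(X,Y) = ρ·σ(X)·σ(Y) = 0.4·1.8·2.2 = 1.584
cov(-0.8X - 0.4Y, 0.2X + 0.4Y) = (-0.8)(0.2)V(X) + (-0.4)(0.4)V(Y) + [(-0.8)(0.4) + (-0.4)(0.2)]cov(X,Y)
= -0.16·3.24 + -0.16·4.84 + -0.4·1.584 = -1.9264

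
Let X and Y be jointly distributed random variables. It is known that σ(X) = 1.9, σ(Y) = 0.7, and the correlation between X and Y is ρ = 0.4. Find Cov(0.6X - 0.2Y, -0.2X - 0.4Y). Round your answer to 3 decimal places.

V(X) = (1.9)² = 3.61;  V(Y) = (0.7)² = 0.49
Cov(X,Y) = ρ·σ(X)·σ(Y) = 0.4·1.9·0.7 = 0.532
Cov(0.6X - 0.2Y, -0.2X - 0.4Y) = (0.6)(-0.2)V(X) + (-0.2)(-0.4)V(Y) + [(0.6)(-0.4) + (-0.2)(-0.2)]Cov(X,Y)
= -0.12·3.61 + 0.08·0.49 + -0.2·0.532 = -0.5004

-0.500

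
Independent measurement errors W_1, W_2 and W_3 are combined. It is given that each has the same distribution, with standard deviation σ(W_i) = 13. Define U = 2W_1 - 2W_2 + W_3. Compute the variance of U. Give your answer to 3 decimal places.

Var(W_i) = (13)² = 169
By independence, Var(U) = (2)²Var(W_1) + (-2)²Var(W_2) + (1)²Var(W_3)
= (2)²·169 + (-2)²·169 + (1)²·169 = 1521

1521.000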